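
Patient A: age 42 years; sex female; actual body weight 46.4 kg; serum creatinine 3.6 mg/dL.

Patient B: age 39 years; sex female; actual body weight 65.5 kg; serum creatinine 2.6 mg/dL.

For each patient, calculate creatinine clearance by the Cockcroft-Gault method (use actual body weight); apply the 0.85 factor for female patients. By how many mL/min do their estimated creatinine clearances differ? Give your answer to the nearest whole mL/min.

15 mL/min

Patient A: CrCl = (140 − 42) × 46.4 / (72 × 3.6) × 0.85 = 4547.2 / 259.20 × 0.85 ≈ 14.9 mL/min
Patient B: CrCl = (140 − 39) × 65.5 / (72 × 2.6) × 0.85 = 6615.5 / 187.20 × 0.85 ≈ 30.0 mL/min
|14.9 − 30.0| = 15.1 mL/min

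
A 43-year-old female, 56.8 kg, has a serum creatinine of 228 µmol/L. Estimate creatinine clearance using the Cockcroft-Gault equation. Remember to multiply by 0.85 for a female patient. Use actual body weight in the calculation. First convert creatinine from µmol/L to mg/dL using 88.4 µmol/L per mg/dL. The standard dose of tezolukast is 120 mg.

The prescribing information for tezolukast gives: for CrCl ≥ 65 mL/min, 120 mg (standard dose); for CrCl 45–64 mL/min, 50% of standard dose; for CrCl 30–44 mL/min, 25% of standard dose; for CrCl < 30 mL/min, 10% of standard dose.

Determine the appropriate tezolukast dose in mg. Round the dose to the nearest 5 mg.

10 mg

SCr = 228 / 88.4 = 2.579 mg/dL
CrCl = (140 − 43) × 56.8 / (72 × 2.579) × 0.85 = 5509.6 / 185.69 × 0.85 ≈ 25.2 mL/min
CrCl ≈ 25 mL/min → bracket < 30 mL/min.
10% of 120 mg = 12 mg → 10 mg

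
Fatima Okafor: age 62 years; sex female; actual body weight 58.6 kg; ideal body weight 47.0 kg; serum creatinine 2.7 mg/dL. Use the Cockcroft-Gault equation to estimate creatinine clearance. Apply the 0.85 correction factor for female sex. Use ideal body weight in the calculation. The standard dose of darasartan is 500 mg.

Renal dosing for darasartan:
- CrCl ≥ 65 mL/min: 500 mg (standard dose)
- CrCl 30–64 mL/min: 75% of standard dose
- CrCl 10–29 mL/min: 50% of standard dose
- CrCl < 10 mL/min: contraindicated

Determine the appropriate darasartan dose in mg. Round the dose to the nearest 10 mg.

CrCl = (140 − 62) × 47 / (72 × 2.7) × 0.85 = 3666.0 / 194.40 × 0.85 ≈ 16.0 mL/min
CrCl ≈ 16 mL/min → bracket 10–29 mL/min.
50% of 500 mg = 250 mg

250 mg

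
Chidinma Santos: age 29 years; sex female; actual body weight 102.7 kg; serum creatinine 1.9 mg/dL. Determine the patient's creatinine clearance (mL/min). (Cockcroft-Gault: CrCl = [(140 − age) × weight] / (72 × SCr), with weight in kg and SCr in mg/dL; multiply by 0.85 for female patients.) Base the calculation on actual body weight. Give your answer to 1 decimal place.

70.8 mL/min

CrCl = (140 − 29) × 102.7 / (72 × 1.9) × 0.85 = 11399.7 / 136.80 × 0.85 ≈ 70.8 mL/min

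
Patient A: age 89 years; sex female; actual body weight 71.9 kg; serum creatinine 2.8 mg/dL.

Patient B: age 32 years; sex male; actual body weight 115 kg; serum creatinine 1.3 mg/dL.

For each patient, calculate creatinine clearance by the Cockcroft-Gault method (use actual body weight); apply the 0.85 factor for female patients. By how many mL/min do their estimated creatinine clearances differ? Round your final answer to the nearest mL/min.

Patient A: CrCl = (140 − 89) × 71.9 / (72 × 2.8) × 0.85 = 3666.9 / 201.60 × 0.85 ≈ 15.5 mL/min
Patient B: CrCl = (140 − 32) × 115 / (72 × 1.3) = 12420.0 / 93.60 ≈ 132.7 mL/min
|15.5 − 132.7| = 117.2 mL/min

117 mL/min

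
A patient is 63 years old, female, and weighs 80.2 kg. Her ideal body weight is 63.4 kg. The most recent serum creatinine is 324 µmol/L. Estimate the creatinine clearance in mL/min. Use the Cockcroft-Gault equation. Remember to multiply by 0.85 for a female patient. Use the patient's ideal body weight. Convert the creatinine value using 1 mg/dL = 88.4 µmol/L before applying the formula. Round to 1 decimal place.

SCr = 324 / 88.4 = 3.665 mg/dL
CrCl = (140 − 63) × 63.4 / (72 × 3.665) × 0.85 = 4881.8 / 263.88 × 0.85 ≈ 15.7 mL/min

15.7 mL/min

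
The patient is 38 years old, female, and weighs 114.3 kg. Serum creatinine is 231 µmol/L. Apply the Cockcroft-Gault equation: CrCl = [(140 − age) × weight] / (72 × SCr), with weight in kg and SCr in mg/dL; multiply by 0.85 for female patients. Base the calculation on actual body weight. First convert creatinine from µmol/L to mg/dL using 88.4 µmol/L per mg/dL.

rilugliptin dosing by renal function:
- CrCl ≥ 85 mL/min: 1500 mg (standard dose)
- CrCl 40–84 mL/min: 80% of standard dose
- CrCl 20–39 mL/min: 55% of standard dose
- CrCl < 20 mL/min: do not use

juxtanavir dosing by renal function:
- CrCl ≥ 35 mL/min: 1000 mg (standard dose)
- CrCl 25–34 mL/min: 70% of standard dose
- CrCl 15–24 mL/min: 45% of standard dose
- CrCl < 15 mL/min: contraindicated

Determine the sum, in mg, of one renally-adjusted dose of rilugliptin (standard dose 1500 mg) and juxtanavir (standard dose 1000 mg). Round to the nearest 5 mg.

2200 mg

SCr = 231 / 88.4 = 2.613 mg/dL
CrCl = (140 − 38) × 114.3 / (72 × 2.613) × 0.85 = 11658.6 / 188.14 × 0.85 ≈ 52.7 mL/min
CrCl ≈ 53 mL/min.
rilugliptin: 40–84 mL/min → 80% of 1500 mg = 1200 mg.
juxtanavir: ≥ 35 mL/min → 100% of 1000 mg = 1000 mg.
Total = 1200 + 1000 = 2200 mg.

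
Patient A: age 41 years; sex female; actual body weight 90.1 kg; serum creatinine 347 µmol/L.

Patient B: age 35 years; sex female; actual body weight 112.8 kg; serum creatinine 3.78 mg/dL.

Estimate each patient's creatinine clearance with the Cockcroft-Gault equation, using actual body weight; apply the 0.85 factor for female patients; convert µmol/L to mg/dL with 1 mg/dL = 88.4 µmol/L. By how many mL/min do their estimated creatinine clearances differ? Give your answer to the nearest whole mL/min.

10 mL/min

Patient A: SCr = 347 / 88.4 = 3.925 mg/dL
Patient A: CrCl = (140 − 41) × 90.1 / (72 × 3.925) × 0.85 = 8919.9 / 282.60 × 0.85 ≈ 26.8 mL/min
Patient B: CrCl = (140 − 35) × 112.8 / (72 × 3.78) × 0.85 = 11844.0 / 272.16 × 0.85 ≈ 37.0 mL/min
|26.8 − 37.0| = 10.2 mL/min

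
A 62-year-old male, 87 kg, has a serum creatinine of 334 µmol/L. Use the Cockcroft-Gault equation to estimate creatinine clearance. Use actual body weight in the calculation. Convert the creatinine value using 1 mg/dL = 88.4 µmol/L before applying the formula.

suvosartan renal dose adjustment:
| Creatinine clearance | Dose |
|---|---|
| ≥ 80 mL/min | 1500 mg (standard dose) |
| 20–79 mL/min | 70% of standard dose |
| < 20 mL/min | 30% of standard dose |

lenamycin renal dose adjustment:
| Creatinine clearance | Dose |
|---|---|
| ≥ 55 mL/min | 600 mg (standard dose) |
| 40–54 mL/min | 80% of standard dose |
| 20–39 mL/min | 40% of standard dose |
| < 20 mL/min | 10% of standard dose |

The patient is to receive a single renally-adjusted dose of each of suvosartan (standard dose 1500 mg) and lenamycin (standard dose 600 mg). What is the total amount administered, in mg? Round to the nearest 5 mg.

SCr = 334 / 88.4 = 3.778 mg/dL
CrCl = (140 − 62) × 87 / (72 × 3.778) = 6786.0 / 272.02 ≈ 24.9 mL/min
CrCl ≈ 25 mL/min.
suvosartan: 20–79 mL/min → 70% of 1500 mg = 1050 mg.
lenamycin: 20–39 mL/min → 40% of 600 mg = 240 mg.
Total = 1050 + 240 = 1290 mg.

1290 mg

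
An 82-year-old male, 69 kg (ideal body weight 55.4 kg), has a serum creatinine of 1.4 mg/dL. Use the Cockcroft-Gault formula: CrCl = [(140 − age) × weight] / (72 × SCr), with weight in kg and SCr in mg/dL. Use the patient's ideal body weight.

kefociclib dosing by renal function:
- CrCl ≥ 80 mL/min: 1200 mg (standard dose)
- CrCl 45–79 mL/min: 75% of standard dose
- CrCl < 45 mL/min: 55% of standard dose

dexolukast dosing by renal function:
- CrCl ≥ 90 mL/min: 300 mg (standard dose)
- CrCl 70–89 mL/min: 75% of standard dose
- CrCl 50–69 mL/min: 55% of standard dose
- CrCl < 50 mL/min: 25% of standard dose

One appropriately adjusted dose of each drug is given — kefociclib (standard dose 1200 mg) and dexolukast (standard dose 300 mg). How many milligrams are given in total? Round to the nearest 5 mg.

735 mg

CrCl = (140 − 82) × 55.4 / (72 × 1.4) = 3213.2 / 100.80 ≈ 31.9 mL/min
CrCl ≈ 32 mL/min.
kefociclib: < 45 mL/min → 55% of 1200 mg = 660 mg.
dexolukast: < 50 mL/min → 25% of 300 mg = 75 mg.
Total = 660 + 75 = 735 mg.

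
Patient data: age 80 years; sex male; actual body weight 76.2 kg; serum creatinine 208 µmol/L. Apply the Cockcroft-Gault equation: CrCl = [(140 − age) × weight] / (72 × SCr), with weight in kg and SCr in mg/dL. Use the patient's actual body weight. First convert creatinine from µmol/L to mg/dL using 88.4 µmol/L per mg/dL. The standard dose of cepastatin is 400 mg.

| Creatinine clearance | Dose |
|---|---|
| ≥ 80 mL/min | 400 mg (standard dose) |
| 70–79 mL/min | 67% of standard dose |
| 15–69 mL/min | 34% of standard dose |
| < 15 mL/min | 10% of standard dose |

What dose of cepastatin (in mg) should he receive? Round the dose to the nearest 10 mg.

SCr = 208 / 88.4 = 2.353 mg/dL
CrCl = (140 − 80) × 76.2 / (72 × 2.353) = 4572.0 / 169.42 ≈ 27.0 mL/min
CrCl ≈ 27 mL/min → bracket 15–69 mL/min.
34% of 400 mg = 136 mg → 140 mg

140 mg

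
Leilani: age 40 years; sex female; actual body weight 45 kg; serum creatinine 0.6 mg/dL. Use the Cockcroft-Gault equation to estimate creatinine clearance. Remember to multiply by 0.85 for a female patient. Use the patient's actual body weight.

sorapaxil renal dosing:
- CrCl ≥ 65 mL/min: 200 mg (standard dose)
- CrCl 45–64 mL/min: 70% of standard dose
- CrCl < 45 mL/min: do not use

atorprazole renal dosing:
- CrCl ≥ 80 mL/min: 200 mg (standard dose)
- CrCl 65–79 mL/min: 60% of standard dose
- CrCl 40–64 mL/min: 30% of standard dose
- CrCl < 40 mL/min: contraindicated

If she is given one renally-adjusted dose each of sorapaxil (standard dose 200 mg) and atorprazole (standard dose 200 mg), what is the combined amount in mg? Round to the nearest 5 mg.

CrCl = (140 − 40) × 45 / (72 × 0.6) × 0.85 = 4500.0 / 43.20 × 0.85 ≈ 88.5 mL/min
CrCl ≈ 89 mL/min.
sorapaxil: ≥ 65 mL/min → 100% of 200 mg = 200 mg.
atorprazole: ≥ 80 mL/min → 100% of 200 mg = 200 mg.
Total = 200 + 200 = 400 mg.

400 mg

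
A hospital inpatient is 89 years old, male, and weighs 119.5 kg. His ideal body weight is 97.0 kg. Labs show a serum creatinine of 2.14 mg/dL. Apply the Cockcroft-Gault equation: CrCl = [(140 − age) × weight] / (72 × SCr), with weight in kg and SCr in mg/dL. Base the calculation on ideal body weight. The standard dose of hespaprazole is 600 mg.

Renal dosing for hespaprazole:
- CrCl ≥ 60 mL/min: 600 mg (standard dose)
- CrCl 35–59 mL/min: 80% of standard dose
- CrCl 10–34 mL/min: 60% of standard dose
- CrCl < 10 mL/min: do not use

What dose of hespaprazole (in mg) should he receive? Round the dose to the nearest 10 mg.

360 mg

CrCl = (140 − 89) × 97 / (72 × 2.14) = 4947.0 / 154.08 ≈ 32.1 mL/min
CrCl ≈ 32 mL/min → bracket 10–34 mL/min.
60% of 600 mg = 360 mg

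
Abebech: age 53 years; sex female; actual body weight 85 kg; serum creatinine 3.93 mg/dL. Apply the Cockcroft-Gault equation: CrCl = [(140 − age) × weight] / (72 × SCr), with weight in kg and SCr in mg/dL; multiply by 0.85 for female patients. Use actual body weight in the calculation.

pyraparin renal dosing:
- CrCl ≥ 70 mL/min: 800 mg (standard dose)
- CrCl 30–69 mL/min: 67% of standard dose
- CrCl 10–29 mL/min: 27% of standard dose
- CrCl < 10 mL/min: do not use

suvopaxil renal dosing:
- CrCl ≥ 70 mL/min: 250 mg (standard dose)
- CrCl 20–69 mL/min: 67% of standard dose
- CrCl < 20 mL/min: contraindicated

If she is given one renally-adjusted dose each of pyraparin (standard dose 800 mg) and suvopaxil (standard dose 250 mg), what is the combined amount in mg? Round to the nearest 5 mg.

385 mg

CrCl = (140 − 53) × 85 / (72 × 3.93) × 0.85 = 7395.0 / 282.96 × 0.85 ≈ 22.2 mL/min
CrCl ≈ 22 mL/min.
pyraparin: 10–29 mL/min → 27% of 800 mg = 216 mg.
suvopaxil: 20–69 mL/min → 67% of 250 mg = 167.5 mg.
Total = 216 + 167.5 = 383.5 mg.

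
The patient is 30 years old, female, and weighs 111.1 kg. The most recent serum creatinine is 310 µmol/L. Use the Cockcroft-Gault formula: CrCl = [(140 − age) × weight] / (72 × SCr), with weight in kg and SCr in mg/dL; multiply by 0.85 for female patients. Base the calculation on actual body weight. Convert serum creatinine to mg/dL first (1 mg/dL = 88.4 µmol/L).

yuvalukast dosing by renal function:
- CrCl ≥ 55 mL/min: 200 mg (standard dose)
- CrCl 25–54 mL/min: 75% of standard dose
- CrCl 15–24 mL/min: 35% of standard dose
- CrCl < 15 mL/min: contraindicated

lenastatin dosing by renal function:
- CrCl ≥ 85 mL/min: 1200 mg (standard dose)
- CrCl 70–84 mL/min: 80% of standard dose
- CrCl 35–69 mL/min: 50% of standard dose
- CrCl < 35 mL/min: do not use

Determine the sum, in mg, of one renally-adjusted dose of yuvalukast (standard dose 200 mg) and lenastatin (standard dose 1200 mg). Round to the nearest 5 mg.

750 mg

SCr = 310 / 88.4 = 3.507 mg/dL
CrCl = (140 − 30) × 111.1 / (72 × 3.507) × 0.85 = 12221.0 / 252.50 × 0.85 ≈ 41.1 mL/min
CrCl ≈ 41 mL/min.
yuvalukast: 25–54 mL/min → 75% of 200 mg = 150 mg.
lenastatin: 35–69 mL/min → 50% of 1200 mg = 600 mg.
Total = 150 + 600 = 750 mg.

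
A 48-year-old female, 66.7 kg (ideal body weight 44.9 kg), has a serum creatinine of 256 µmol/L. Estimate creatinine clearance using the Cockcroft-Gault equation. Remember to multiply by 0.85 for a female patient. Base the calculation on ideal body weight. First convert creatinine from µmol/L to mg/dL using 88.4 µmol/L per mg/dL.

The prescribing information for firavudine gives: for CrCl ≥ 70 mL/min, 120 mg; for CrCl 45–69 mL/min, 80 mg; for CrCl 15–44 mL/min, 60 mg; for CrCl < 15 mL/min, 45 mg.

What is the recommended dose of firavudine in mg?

60 mg

SCr = 256 / 88.4 = 2.896 mg/dL
CrCl = (140 − 48) × 44.9 / (72 × 2.896) × 0.85 = 4130.8 / 208.51 × 0.85 ≈ 16.8 mL/min
CrCl ≈ 17 mL/min → bracket 15–44 mL/min.
Dose for this bracket: 60 mg.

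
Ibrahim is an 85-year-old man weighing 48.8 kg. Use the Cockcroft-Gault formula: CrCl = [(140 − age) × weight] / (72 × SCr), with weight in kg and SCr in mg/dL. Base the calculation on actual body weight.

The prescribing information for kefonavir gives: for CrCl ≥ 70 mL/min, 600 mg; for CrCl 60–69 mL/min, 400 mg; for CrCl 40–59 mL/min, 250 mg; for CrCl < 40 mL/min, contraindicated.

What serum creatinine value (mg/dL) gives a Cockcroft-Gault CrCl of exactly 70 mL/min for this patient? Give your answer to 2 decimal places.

0.53 mg/dL

Standard dose requires CrCl ≥ 70 mL/min.
Set (140 − 85) × 48.8 / (72 × SCr) = 70
SCr = (140 − 85) × 48.8 / (72 × 70) = 0.533 mg/dL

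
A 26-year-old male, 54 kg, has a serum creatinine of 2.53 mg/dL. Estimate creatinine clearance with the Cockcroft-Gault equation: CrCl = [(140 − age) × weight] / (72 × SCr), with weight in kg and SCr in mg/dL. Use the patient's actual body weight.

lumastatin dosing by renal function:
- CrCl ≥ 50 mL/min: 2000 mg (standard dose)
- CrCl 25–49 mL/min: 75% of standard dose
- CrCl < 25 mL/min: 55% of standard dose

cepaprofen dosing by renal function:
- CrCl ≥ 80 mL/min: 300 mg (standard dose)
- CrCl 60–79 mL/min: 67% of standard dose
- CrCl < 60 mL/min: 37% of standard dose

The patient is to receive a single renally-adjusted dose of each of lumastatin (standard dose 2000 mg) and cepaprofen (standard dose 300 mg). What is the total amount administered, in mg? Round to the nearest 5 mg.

1610 mg

CrCl = (140 − 26) × 54 / (72 × 2.53) = 6156.0 / 182.16 ≈ 33.8 mL/min
CrCl ≈ 34 mL/min.
lumastatin: 25–49 mL/min → 75% of 2000 mg = 1500 mg.
cepaprofen: < 60 mL/min → 37% of 300 mg = 111 mg.
Total = 1500 + 111 = 1611 mg.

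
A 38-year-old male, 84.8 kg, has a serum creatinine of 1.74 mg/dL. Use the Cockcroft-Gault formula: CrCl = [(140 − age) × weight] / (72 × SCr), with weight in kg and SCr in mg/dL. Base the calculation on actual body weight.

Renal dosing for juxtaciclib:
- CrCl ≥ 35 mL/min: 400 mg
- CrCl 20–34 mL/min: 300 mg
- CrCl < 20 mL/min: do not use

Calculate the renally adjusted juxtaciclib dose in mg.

400 mg

CrCl = (140 − 38) × 84.8 / (72 × 1.74) = 8649.6 / 125.28 ≈ 69.0 mL/min
CrCl ≈ 69 mL/min → bracket ≥ 35 mL/min.
Dose for this bracket: 400 mg.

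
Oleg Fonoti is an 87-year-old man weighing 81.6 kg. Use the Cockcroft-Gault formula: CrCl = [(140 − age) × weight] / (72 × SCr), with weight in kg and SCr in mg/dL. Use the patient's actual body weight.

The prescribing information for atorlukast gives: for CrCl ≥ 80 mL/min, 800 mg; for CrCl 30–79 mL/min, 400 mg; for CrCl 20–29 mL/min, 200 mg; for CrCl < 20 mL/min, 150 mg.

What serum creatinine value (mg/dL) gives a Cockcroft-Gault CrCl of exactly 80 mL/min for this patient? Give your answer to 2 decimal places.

0.75 mg/dL

Standard dose requires CrCl ≥ 80 mL/min.
Set (140 − 87) × 81.6 / (72 × SCr) = 80
SCr = (140 − 87) × 81.6 / (72 × 80) = 0.751 mg/dL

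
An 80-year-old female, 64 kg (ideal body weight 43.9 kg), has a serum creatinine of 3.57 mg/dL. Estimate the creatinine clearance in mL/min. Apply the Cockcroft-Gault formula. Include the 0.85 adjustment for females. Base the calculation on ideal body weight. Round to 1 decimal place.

8.7 mL/min

CrCl = (140 − 80) × 43.9 / (72 × 3.57) × 0.85 = 2634.0 / 257.04 × 0.85 ≈ 8.7 mL/min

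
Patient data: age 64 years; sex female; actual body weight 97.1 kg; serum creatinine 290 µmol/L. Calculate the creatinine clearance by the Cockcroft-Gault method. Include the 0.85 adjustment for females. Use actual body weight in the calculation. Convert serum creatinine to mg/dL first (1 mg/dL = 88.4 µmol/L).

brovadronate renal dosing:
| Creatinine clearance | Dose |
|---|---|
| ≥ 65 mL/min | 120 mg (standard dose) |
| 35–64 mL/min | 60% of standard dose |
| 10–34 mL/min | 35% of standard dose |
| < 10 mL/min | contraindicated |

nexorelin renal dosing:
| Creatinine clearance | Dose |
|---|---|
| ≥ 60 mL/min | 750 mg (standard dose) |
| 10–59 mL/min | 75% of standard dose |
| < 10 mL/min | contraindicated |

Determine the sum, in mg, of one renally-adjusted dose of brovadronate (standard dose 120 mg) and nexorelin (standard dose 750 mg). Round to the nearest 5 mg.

605 mg

SCr = 290 / 88.4 = 3.281 mg/dL
CrCl = (140 − 64) × 97.1 / (72 × 3.281) × 0.85 = 7379.6 / 236.23 × 0.85 ≈ 26.6 mL/min
CrCl ≈ 27 mL/min.
brovadronate: 10–34 mL/min → 35% of 120 mg = 42 mg.
nexorelin: 10–59 mL/min → 75% of 750 mg = 562.5 mg.
Total = 42 + 562.5 = 604.5 mg.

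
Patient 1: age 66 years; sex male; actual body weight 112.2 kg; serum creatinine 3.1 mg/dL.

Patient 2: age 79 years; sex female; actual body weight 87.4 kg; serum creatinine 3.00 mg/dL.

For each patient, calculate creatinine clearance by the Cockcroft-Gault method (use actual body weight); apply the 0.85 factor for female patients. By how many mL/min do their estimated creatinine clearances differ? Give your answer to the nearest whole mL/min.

16 mL/min

Patient 1: CrCl = (140 − 66) × 112.2 / (72 × 3.1) = 8302.8 / 223.20 ≈ 37.2 mL/min
Patient 2: CrCl = (140 − 79) × 87.4 / (72 × 3) × 0.85 = 5331.4 / 216.00 × 0.85 ≈ 21.0 mL/min
|37.2 − 21.0| = 16.2 mL/min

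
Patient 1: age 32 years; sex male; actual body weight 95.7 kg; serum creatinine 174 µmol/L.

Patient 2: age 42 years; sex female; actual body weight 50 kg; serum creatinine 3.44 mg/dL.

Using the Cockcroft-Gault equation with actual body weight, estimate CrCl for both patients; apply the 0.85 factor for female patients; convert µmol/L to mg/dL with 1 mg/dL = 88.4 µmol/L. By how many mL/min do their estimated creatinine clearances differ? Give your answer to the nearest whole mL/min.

Patient 1: SCr = 174 / 88.4 = 1.968 mg/dL
Patient 1: CrCl = (140 − 32) × 95.7 / (72 × 1.968) = 10335.6 / 141.70 ≈ 72.9 mL/min
Patient 2: CrCl = (140 − 42) × 50 / (72 × 3.44) × 0.85 = 4900.0 / 247.68 × 0.85 ≈ 16.8 mL/min
|72.9 − 16.8| = 56.1 mL/min

56 mL/min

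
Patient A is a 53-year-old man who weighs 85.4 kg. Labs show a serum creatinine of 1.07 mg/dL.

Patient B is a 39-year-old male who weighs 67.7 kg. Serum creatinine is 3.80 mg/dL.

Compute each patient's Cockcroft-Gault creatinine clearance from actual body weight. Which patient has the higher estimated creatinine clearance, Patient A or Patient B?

Patient A

Patient A: CrCl = (140 − 53) × 85.4 / (72 × 1.07) = 7429.8 / 77.04 ≈ 96.4 mL/min
Patient B: CrCl = (140 − 39) × 67.7 / (72 × 3.8) = 6837.7 / 273.60 ≈ 25.0 mL/min
96.4 vs 25.0 mL/min → Patient A is higher.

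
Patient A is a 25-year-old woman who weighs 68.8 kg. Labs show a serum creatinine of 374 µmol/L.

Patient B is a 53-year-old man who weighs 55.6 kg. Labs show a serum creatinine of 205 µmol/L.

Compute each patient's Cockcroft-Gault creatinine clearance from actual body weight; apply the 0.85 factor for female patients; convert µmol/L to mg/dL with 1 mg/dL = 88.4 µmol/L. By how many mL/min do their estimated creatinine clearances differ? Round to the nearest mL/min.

Patient A: SCr = 374 / 88.4 = 4.231 mg/dL
Patient A: CrCl = (140 − 25) × 68.8 / (72 × 4.231) × 0.85 = 7912.0 / 304.63 × 0.85 ≈ 22.1 mL/min
Patient B: SCr = 205 / 88.4 = 2.319 mg/dL
Patient B: CrCl = (140 − 53) × 55.6 / (72 × 2.319) = 4837.2 / 166.97 ≈ 29.0 mL/min
|22.1 − 29.0| = 6.9 mL/min

7 mL/min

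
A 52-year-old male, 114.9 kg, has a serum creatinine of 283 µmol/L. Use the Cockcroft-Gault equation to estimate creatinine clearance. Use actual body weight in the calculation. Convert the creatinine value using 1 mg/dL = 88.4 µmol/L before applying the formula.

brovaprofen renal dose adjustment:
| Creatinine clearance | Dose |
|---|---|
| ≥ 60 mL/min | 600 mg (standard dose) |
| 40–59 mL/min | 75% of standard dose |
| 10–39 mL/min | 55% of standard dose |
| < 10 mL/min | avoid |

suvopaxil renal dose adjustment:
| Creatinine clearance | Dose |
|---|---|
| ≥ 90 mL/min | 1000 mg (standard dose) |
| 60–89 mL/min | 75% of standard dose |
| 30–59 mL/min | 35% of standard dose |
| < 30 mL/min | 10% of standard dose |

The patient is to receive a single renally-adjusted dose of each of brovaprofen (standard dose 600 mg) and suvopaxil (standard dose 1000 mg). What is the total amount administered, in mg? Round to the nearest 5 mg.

800 mg

SCr = 283 / 88.4 = 3.201 mg/dL
CrCl = (140 − 52) × 114.9 / (72 × 3.201) = 10111.2 / 230.47 ≈ 43.9 mL/min
CrCl ≈ 44 mL/min.
brovaprofen: 40–59 mL/min → 75% of 600 mg = 450 mg.
suvopaxil: 30–59 mL/min → 35% of 1000 mg = 350 mg.
Total = 450 + 350 = 800 mg.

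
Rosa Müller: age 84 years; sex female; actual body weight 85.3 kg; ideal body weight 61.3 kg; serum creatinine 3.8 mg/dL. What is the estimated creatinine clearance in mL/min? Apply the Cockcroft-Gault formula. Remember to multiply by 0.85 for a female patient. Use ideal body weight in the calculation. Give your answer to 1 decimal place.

CrCl = (140 − 84) × 61.3 / (72 × 3.8) × 0.85 = 3432.8 / 273.60 × 0.85 ≈ 10.7 mL/min

10.7 mL/min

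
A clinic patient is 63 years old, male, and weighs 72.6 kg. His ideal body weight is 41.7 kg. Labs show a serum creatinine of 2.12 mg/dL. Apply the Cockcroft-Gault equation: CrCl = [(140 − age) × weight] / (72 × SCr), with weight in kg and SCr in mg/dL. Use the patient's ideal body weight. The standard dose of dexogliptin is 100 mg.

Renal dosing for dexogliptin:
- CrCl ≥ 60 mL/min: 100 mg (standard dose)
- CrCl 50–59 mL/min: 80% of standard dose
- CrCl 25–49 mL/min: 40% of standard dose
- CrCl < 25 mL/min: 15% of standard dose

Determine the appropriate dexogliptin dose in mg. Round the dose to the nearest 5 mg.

15 mg

CrCl = (140 − 63) × 41.7 / (72 × 2.12) = 3210.9 / 152.64 ≈ 21.0 mL/min
CrCl ≈ 21 mL/min → bracket < 25 mL/min.
15% of 100 mg = 15 mg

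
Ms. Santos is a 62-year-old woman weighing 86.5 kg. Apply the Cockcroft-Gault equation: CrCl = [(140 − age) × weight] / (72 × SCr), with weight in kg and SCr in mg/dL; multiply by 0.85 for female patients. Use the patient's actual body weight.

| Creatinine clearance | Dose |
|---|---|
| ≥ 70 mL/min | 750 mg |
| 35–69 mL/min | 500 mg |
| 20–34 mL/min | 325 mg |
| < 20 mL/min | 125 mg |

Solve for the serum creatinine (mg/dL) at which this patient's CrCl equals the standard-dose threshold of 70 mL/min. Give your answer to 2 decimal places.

Standard dose requires CrCl ≥ 70 mL/min.
Set (140 − 62) × 86.5 × 0.85 / (72 × SCr) = 70
SCr = (140 − 62) × 86.5 × 0.85 / (72 × 70) = 1.138 mg/dL

1.14 mg/dL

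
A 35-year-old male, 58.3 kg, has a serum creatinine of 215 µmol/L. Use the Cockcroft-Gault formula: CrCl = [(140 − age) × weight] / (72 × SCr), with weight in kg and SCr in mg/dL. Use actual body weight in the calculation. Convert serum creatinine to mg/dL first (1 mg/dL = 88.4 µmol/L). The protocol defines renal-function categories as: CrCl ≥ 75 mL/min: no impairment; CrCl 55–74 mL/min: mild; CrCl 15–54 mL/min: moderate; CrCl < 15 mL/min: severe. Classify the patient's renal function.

moderate

SCr = 215 / 88.4 = 2.432 mg/dL
CrCl = (140 − 35) × 58.3 / (72 × 2.432) = 6121.5 / 175.10 ≈ 35.0 mL/min
35 mL/min falls in the 'moderate' range.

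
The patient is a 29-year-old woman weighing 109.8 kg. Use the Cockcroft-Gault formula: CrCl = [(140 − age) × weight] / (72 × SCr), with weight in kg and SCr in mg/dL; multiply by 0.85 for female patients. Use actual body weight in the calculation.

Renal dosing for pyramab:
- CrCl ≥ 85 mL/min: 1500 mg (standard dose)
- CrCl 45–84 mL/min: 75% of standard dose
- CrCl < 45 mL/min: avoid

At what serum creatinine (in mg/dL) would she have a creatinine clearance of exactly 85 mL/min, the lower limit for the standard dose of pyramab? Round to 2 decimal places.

1.69 mg/dL

Standard dose requires CrCl ≥ 85 mL/min.
Set (140 − 29) × 109.8 × 0.85 / (72 × SCr) = 85
SCr = (140 − 29) × 109.8 × 0.85 / (72 × 85) = 1.693 mg/dL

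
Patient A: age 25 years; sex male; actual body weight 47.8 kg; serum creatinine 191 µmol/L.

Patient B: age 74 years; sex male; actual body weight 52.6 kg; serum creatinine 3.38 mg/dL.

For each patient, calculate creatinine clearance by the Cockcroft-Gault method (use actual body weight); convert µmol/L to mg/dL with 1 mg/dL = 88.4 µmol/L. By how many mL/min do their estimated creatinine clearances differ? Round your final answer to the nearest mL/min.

Patient A: SCr = 191 / 88.4 = 2.161 mg/dL
Patient A: CrCl = (140 − 25) × 47.8 / (72 × 2.161) = 5497.0 / 155.59 ≈ 35.3 mL/min
Patient B: CrCl = (140 − 74) × 52.6 / (72 × 3.38) = 3471.6 / 243.36 ≈ 14.3 mL/min
|35.3 − 14.3| = 21.0 mL/min

21 mL/min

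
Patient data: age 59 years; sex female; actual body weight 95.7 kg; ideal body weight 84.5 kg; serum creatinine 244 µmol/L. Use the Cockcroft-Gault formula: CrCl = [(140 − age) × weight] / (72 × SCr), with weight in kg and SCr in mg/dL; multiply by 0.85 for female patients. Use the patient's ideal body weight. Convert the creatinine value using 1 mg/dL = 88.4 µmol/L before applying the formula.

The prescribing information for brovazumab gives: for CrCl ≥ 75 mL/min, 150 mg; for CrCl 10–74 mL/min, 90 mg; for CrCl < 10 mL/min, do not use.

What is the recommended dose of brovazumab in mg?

SCr = 244 / 88.4 = 2.76 mg/dL
CrCl = (140 − 59) × 84.5 / (72 × 2.76) × 0.85 = 6844.5 / 198.72 × 0.85 ≈ 29.3 mL/min
CrCl ≈ 29 mL/min → bracket 10–74 mL/min.
Dose for this bracket: 90 mg.

90 mg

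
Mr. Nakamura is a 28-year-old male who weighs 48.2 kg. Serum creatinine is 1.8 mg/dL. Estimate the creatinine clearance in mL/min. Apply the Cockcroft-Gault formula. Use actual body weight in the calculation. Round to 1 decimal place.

41.7 mL/min

CrCl = (140 − 28) × 48.2 / (72 × 1.8) = 5398.4 / 129.60 ≈ 41.7 mL/min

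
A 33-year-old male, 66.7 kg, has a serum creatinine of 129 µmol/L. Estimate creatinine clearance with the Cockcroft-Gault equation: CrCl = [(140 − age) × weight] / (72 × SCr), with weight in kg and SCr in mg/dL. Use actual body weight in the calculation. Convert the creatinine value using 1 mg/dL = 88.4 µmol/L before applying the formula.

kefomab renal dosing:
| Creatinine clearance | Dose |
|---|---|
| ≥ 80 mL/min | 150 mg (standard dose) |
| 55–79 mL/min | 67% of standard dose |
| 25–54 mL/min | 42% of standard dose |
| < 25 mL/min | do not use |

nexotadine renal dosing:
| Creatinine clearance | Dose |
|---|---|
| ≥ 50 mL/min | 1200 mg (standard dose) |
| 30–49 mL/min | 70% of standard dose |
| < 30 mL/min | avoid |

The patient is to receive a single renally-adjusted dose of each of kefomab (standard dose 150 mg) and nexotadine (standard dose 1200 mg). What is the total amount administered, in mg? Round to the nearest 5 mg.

SCr = 129 / 88.4 = 1.459 mg/dL
CrCl = (140 − 33) × 66.7 / (72 × 1.459) = 7136.9 / 105.05 ≈ 67.9 mL/min
CrCl ≈ 68 mL/min.
kefomab: 55–79 mL/min → 67% of 150 mg = 100.5 mg.
nexotadine: ≥ 50 mL/min → 100% of 1200 mg = 1200 mg.
Total = 100.5 + 1200 = 1300.5 mg.

1300 mg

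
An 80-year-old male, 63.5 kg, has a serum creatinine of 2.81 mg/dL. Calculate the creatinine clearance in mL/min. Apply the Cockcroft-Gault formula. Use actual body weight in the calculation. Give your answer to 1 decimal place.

18.8 mL/min

CrCl = (140 − 80) × 63.5 / (72 × 2.81) = 3810.0 / 202.32 ≈ 18.8 mL/min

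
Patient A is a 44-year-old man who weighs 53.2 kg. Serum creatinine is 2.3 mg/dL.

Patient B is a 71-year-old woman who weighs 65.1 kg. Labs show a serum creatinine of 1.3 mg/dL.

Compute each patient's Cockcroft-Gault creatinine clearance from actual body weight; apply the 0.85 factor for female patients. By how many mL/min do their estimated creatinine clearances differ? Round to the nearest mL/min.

Patient A: CrCl = (140 − 44) × 53.2 / (72 × 2.3) = 5107.2 / 165.60 ≈ 30.8 mL/min
Patient B: CrCl = (140 − 71) × 65.1 / (72 × 1.3) × 0.85 = 4491.9 / 93.60 × 0.85 ≈ 40.8 mL/min
|30.8 − 40.8| = 10.0 mL/min

10 mL/min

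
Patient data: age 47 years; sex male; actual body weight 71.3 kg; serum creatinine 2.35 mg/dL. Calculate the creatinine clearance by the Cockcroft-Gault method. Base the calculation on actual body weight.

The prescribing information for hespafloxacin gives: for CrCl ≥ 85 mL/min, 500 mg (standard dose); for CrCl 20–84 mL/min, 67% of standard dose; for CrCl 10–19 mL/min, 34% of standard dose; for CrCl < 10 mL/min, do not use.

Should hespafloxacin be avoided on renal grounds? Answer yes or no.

CrCl = (140 − 47) × 71.3 / (72 × 2.35) = 6630.9 / 169.20 ≈ 39.2 mL/min
CrCl ≈ 39 mL/min, which is ≥ 10 mL/min.

no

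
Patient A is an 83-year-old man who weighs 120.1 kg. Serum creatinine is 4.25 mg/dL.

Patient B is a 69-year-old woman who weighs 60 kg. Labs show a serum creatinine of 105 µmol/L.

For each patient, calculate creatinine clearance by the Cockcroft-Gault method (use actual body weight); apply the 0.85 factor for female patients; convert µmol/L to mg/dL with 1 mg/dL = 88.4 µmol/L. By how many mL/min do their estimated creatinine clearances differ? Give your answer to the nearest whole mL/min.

20 mL/min

Patient A: CrCl = (140 − 83) × 120.1 / (72 × 4.25) = 6845.7 / 306.00 ≈ 22.4 mL/min
Patient B: SCr = 105 / 88.4 = 1.188 mg/dL
Patient B: CrCl = (140 − 69) × 60 / (72 × 1.188) × 0.85 = 4260.0 / 85.54 × 0.85 ≈ 42.3 mL/min
|22.4 − 42.3| = 19.9 mL/min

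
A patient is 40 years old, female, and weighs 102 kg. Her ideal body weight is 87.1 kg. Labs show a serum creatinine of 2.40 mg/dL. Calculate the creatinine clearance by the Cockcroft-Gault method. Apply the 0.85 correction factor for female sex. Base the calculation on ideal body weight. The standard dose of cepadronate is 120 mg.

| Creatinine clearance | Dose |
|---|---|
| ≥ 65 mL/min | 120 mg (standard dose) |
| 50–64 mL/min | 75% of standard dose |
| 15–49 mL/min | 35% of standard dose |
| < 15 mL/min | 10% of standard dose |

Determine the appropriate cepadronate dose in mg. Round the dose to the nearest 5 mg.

CrCl = (140 − 40) × 87.1 / (72 × 2.4) × 0.85 = 8710.0 / 172.80 × 0.85 ≈ 42.8 mL/min
CrCl ≈ 43 mL/min → bracket 15–49 mL/min.
35% of 120 mg = 42 mg → 40 mg

40 mg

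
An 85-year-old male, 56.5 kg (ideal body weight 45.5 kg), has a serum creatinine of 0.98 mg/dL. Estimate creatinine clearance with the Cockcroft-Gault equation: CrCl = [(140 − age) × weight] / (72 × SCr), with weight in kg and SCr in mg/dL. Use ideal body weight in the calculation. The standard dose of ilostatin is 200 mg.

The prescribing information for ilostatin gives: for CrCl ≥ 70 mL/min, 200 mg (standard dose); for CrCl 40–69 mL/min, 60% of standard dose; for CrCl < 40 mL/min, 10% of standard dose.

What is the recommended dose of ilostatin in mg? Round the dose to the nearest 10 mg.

CrCl = (140 − 85) × 45.5 / (72 × 0.98) = 2502.5 / 70.56 ≈ 35.5 mL/min
CrCl ≈ 35 mL/min → bracket < 40 mL/min.
10% of 200 mg = 20 mg

20 mg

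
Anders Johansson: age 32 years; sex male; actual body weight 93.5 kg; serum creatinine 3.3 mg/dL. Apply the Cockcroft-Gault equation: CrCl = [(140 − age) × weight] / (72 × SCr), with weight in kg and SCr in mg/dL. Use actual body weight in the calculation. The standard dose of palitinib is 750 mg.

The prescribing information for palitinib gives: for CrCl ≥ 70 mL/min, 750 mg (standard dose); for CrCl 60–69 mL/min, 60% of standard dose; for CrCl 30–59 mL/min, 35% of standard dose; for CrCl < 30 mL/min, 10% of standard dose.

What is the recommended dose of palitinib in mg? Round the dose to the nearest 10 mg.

260 mg

CrCl = (140 − 32) × 93.5 / (72 × 3.3) = 10098.0 / 237.60 ≈ 42.5 mL/min
CrCl ≈ 42 mL/min → bracket 30–59 mL/min.
35% of 750 mg = 262.5 mg → 260 mg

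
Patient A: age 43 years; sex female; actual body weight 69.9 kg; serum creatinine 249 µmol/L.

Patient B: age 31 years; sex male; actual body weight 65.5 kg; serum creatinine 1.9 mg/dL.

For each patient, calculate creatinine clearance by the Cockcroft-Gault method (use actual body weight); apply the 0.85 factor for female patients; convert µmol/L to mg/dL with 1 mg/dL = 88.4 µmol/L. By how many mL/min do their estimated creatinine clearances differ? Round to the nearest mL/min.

24 mL/min

Patient A: SCr = 249 / 88.4 = 2.817 mg/dL
Patient A: CrCl = (140 − 43) × 69.9 / (72 × 2.817) × 0.85 = 6780.3 / 202.82 × 0.85 ≈ 28.4 mL/min
Patient B: CrCl = (140 − 31) × 65.5 / (72 × 1.9) = 7139.5 / 136.80 ≈ 52.2 mL/min
|28.4 − 52.2| = 23.8 mL/min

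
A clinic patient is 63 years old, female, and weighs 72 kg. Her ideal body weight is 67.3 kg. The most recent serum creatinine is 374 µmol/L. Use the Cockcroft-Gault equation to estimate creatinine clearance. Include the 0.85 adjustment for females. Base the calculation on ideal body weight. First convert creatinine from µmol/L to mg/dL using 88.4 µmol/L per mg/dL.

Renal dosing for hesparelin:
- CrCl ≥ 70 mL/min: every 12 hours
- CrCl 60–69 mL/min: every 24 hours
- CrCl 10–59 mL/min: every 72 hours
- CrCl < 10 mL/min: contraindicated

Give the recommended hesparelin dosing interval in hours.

SCr = 374 / 88.4 = 4.231 mg/dL
CrCl = (140 − 63) × 67.3 / (72 × 4.231) × 0.85 = 5182.1 / 304.63 × 0.85 ≈ 14.5 mL/min
CrCl ≈ 14 mL/min → bracket 10–59 mL/min → every 72 hours.

every 72 hours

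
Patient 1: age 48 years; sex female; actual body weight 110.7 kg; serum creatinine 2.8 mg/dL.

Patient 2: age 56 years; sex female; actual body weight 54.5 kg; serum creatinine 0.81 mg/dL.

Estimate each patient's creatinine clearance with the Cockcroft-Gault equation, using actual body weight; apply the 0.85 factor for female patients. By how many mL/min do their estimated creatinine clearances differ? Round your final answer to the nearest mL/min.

24 mL/min

Patient 1: CrCl = (140 − 48) × 110.7 / (72 × 2.8) × 0.85 = 10184.4 / 201.60 × 0.85 ≈ 42.9 mL/min
Patient 2: CrCl = (140 − 56) × 54.5 / (72 × 0.81) × 0.85 = 4578.0 / 58.32 × 0.85 ≈ 66.7 mL/min
|42.9 − 66.7| = 23.8 mL/min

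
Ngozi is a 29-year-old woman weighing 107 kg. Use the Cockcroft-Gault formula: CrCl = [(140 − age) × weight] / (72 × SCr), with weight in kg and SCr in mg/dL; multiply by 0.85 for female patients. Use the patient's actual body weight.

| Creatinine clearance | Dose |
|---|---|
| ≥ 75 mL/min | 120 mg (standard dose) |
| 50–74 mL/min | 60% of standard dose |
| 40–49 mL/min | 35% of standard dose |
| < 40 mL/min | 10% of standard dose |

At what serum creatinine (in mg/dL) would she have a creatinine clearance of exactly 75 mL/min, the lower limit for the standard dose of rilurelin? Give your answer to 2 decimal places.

1.87 mg/dL

Standard dose requires CrCl ≥ 75 mL/min.
Set (140 − 29) × 107 × 0.85 / (72 × SCr) = 75
SCr = (140 − 29) × 107 × 0.85 / (72 × 75) = 1.870 mg/dL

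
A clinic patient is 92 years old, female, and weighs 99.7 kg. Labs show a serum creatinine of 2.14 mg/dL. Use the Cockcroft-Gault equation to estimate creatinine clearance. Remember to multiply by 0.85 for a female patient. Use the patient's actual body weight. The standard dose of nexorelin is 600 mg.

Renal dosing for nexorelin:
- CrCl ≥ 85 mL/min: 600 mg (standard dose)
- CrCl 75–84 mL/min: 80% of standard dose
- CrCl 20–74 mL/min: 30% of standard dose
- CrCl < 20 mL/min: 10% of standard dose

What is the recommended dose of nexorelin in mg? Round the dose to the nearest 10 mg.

180 mg

CrCl = (140 − 92) × 99.7 / (72 × 2.14) × 0.85 = 4785.6 / 154.08 × 0.85 ≈ 26.4 mL/min
CrCl ≈ 26 mL/min → bracket 20–74 mL/min.
30% of 600 mg = 180 mg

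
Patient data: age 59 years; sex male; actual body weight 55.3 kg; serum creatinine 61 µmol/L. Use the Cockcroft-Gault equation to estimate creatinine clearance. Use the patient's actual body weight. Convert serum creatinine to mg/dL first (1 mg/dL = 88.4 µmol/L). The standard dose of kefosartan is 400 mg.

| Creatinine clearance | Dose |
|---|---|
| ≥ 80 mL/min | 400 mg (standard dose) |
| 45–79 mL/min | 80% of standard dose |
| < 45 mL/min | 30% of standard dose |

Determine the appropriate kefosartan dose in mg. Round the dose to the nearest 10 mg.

SCr = 61 / 88.4 = 0.69 mg/dL
CrCl = (140 − 59) × 55.3 / (72 × 0.69) = 4479.3 / 49.68 ≈ 90.2 mL/min
CrCl ≈ 90 mL/min → bracket ≥ 80 mL/min.
100% of 400 mg = 400 mg

400 mg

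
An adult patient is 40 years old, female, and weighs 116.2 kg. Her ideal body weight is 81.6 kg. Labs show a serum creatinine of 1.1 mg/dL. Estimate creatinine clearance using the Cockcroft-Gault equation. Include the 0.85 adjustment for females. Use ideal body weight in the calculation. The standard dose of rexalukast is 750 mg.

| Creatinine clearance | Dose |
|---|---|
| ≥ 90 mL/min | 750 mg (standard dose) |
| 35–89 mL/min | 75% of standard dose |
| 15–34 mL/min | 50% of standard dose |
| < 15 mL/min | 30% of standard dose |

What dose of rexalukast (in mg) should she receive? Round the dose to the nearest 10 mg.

CrCl = (140 − 40) × 81.6 / (72 × 1.1) × 0.85 = 8160.0 / 79.20 × 0.85 ≈ 87.6 mL/min
CrCl ≈ 88 mL/min → bracket 35–89 mL/min.
75% of 750 mg = 562.5 mg → 560 mg

560 mg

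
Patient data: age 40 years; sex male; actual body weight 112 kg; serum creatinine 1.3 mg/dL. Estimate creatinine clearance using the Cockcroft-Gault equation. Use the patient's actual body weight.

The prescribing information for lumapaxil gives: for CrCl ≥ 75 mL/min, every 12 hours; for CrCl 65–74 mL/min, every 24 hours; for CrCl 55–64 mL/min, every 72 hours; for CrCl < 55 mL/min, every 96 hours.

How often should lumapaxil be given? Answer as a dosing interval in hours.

every 12 hours

CrCl = (140 − 40) × 112 / (72 × 1.3) = 11200.0 / 93.60 ≈ 119.7 mL/min
CrCl ≈ 120 mL/min → bracket ≥ 75 mL/min → every 12 hours.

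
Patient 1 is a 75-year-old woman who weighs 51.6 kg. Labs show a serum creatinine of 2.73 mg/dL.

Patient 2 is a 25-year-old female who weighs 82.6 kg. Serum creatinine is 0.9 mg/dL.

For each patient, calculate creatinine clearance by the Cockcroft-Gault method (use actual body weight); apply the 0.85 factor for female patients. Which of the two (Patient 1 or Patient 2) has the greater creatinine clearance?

Patient 1: CrCl = (140 − 75) × 51.6 / (72 × 2.73) × 0.85 = 3354.0 / 196.56 × 0.85 ≈ 14.5 mL/min
Patient 2: CrCl = (140 − 25) × 82.6 / (72 × 0.9) × 0.85 = 9499.0 / 64.80 × 0.85 ≈ 124.6 mL/min
14.5 vs 124.6 mL/min → Patient 2 is higher.

Patient 2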